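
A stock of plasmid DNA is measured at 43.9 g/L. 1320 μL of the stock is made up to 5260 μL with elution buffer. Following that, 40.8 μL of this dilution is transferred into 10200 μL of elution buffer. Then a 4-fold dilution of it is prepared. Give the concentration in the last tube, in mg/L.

11.0 mg/L

Overall dilution factor = 3.985 × 251 × 4 = 4001.
43.9 g/L / 4001 = 0.0110 g/L = 11.0 mg/L.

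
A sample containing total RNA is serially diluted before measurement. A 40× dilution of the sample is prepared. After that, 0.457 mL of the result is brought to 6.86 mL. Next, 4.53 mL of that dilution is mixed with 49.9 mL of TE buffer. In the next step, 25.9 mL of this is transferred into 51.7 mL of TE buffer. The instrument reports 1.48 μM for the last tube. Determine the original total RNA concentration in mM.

32.0 mM

Overall dilution factor = 40 × 15.01 × 12.02 × 2.996 = 2.16 × 10⁴.
Original = 1.48 μM × 2.16 × 10⁴ = 3.20 × 10⁴ μM = 32.0 mM.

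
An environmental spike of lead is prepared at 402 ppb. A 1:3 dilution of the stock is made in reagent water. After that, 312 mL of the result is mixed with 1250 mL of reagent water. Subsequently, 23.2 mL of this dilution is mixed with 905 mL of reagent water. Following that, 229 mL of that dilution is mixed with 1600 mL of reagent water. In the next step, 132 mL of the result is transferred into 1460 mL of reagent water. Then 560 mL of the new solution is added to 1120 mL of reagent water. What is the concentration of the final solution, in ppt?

2.32 ppt

Overall dilution factor = 3 × 5.006 × 40.01 × 7.987 × 12.06 × 3 = 1.74 × 10⁵.
402 ppb / 1.74 × 10⁵ = 2.32 × 10⁻³ ppb = 2.32 ppt.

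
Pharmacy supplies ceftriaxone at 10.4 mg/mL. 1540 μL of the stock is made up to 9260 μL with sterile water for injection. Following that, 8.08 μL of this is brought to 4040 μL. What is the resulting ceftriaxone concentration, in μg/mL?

3.46 μg/mL

Overall dilution factor = 6.013 × 500 = 3006.
10.4 mg/mL / 3006 = 3.46 × 10⁻³ mg/mL = 3.46 μg/mL.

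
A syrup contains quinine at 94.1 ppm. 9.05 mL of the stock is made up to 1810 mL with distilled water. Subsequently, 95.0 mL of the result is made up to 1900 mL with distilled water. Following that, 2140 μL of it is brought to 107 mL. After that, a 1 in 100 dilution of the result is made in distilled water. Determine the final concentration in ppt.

Overall dilution factor = 200 × 20 × 50 × 100 = 2.00 × 10⁷.
94.1 ppm / 2.00 × 10⁷ = 4.71 × 10⁻⁶ ppm = 4.71 ppt.

4.71 ppt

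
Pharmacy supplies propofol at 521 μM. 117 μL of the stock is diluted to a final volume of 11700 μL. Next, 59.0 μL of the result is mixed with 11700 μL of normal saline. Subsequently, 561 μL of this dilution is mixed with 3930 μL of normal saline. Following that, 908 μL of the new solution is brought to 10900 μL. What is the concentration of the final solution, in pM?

272 pM

Overall dilution factor = 100 × 199.3 × 8.005 × 12.00 = 1.92 × 10⁶.
521 μM / 1.92 × 10⁶ = 2.72 × 10⁻⁴ μM = 272 pM.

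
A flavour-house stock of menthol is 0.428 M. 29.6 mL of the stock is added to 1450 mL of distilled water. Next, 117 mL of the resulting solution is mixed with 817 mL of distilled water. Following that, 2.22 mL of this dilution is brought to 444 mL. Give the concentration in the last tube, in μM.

Overall dilution factor = 49.99 × 7.983 × 200 = 7.98 × 10⁴.
0.428 M / 7.98 × 10⁴ = 5.36 × 10⁻⁶ M = 5.36 μM.

5.36 μM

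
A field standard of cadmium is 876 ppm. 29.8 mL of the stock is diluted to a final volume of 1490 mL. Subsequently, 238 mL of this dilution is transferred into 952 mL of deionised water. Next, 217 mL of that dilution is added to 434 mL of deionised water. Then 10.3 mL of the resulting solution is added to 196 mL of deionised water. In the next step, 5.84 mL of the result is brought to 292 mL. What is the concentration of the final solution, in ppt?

Overall dilution factor = 50 × 5 × 3 × 20.03 × 50 = 7.51 × 10⁵.
876 ppm / 7.51 × 10⁵ = 1.17 × 10⁻³ ppm = 1170 ppt.

1170 ppt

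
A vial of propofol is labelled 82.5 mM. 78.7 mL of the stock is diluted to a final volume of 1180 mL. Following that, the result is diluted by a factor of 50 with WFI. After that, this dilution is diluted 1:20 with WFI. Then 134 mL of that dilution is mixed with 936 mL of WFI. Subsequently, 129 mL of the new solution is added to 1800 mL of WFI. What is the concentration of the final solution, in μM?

Overall dilution factor = 14.99 × 50 × 20 × 7.985 × 14.95 = 1.79 × 10⁶.
82.5 mM / 1.79 × 10⁶ = 4.61 × 10⁻⁵ mM = 0.0461 μM.

0.0461 μM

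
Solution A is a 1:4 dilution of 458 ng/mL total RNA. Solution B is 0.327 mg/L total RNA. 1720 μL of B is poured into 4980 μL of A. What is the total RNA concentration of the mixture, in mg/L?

0.169 mg/L

C_A = 458 ng/mL / 4 = 114 ng/mL.
C_B = 0.327 mg/L = 327 ng/mL.
C_mix = (C_A·V_A + C_B·V_B)/(V_A + V_B) = (114×4980 + 327×1720) / 6700 = 169 ng/mL = 0.169 mg/L.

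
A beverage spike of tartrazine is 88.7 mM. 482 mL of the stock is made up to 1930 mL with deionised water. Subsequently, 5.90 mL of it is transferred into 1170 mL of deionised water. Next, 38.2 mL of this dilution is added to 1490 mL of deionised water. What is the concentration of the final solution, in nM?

2780 nM

Overall dilution factor = 4.004 × 199.3 × 40.01 = 3.19 × 10⁴.
88.7 mM / 3.19 × 10⁴ = 2.78 × 10⁻³ mM = 2780 nM.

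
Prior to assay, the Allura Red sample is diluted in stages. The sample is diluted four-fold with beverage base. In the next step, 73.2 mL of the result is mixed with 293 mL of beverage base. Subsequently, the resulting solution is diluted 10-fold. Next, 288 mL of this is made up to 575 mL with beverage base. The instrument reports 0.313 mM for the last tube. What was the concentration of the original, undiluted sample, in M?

Overall dilution factor = 4 × 5.003 × 10 × 1.997 = 400.
Original = 0.313 mM × 400 = 125 mM = 0.125 M.

0.125 M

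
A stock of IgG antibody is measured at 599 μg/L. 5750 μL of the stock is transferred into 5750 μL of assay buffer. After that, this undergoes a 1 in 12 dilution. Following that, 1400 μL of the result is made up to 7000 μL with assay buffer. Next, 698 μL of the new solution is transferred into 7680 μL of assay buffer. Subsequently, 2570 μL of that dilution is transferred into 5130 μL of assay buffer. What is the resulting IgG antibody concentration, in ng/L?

Overall dilution factor = 2 × 12 × 5 × 12.00 × 2.996 = 4315.
599 μg/L / 4315 = 0.139 μg/L = 139 ng/L.

139 ng/L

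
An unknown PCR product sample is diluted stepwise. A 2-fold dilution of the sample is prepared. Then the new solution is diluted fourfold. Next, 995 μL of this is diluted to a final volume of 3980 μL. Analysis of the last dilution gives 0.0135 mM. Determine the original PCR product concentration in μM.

Overall dilution factor = 2 × 4 × 4 = 32.0.
Original = 0.0135 mM × 32.0 = 0.432 mM = 432 μM.

432 μM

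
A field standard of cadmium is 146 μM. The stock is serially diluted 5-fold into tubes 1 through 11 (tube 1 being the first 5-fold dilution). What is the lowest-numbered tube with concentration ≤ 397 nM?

tube 4

Tube n has concentration 146 μM / 5ⁿ.
Need 5ⁿ ≥ 146 μM / 397 nM = 368, so n ≥ 3.67.
First such tube: n = 4.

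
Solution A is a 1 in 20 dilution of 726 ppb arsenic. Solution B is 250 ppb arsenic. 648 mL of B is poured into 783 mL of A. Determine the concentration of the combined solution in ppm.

0.133 ppm

C_A = 726 ppb / 20 = 36.3 ppb.
C_mix = (C_A·V_A + C_B·V_B)/(V_A + V_B) = (36.3×783 + 250×648) / 1431 = 133 ppb = 0.133 ppm.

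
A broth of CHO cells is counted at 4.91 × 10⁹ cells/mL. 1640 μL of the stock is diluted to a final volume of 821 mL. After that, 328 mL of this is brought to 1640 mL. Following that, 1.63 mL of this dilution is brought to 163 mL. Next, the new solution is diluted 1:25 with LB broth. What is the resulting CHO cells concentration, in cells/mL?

785 cells/mL

Overall dilution factor = 500.6 × 5 × 100 × 25 = 6.26 × 10⁶.
4.91 × 10⁹ cells/mL / 6.26 × 10⁶ = 785 cells/mL.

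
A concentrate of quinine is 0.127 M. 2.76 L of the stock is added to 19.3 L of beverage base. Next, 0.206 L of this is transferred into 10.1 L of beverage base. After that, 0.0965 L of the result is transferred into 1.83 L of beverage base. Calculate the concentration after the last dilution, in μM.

Overall dilution factor = 7.993 × 50.03 × 19.96 = 7983.
0.127 M / 7983 = 1.59 × 10⁻⁵ M = 15.9 μM.

15.9 μM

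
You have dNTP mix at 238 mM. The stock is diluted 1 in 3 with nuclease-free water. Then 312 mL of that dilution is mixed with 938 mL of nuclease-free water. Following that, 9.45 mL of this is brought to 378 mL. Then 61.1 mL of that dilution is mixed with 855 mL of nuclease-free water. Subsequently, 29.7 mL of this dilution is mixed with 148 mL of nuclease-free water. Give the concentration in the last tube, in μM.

5.52 μM

Overall dilution factor = 3 × 4.006 × 40 × 14.99 × 5.983 = 4.31 × 10⁴.
238 mM / 4.31 × 10⁴ = 5.52 × 10⁻³ mM = 5.52 μM.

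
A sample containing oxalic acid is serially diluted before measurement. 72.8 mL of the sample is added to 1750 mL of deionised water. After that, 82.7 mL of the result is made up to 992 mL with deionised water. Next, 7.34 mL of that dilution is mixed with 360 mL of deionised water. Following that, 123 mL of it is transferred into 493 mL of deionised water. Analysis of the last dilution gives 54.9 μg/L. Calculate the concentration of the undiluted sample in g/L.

4.13 g/L

Overall dilution factor = 25.04 × 12.00 × 50.05 × 5.008 = 7.53 × 10⁴.
Original = 54.9 μg/L × 7.53 × 10⁴ = 4.13 × 10⁶ μg/L = 4.13 g/L.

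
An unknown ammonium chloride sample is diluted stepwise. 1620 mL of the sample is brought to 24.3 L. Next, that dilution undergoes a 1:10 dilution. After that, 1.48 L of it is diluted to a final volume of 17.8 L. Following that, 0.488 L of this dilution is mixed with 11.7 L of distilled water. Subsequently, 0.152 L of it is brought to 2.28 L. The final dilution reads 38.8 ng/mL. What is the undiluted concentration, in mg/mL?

26.2 mg/mL

Overall dilution factor = 15 × 10 × 12.03 × 24.98 × 15 = 6.76 × 10⁵.
Original = 38.8 ng/mL × 6.76 × 10⁵ = 2.62 × 10⁷ ng/mL = 26.2 mg/mL.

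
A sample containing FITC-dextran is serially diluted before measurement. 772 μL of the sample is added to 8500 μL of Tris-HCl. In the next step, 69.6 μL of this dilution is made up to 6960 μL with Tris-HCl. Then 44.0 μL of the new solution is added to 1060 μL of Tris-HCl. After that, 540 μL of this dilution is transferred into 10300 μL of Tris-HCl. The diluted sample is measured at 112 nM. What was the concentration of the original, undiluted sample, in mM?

Overall dilution factor = 12.01 × 100 × 25.09 × 20.07 = 6.05 × 10⁵.
Original = 112 nM × 6.05 × 10⁵ = 6.78 × 10⁷ nM = 67.8 mM.

67.8 mM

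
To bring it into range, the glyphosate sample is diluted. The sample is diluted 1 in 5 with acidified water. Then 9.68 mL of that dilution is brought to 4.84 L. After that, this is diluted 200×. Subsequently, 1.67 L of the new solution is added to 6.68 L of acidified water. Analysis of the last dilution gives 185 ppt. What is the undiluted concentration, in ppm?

462 ppm

Overall dilution factor = 5 × 500 × 200 × 5 = 2.50 × 10⁶.
Original = 185 ppt × 2.50 × 10⁶ = 4.62 × 10⁸ ppt = 462 ppm.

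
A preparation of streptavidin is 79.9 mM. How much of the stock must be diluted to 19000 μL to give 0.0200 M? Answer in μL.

4760 μL

0.0200 M = 20.0 mM.
V₁ = C₂V₂/C₁ = 20.0 × 19000 / 79.9 = 4756 μL.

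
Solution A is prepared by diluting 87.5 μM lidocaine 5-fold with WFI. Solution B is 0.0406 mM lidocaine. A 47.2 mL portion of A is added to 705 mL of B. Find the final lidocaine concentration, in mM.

0.0392 mM

C_A = 87.5 μM / 5 = 17.5 μM.
C_B = 0.0406 mM = 40.6 μM.
C_mix = (C_A·V_A + C_B·V_B)/(V_A + V_B) = (17.5×47.2 + 40.6×705) / 752.2 = 39.2 μM = 0.0392 mM.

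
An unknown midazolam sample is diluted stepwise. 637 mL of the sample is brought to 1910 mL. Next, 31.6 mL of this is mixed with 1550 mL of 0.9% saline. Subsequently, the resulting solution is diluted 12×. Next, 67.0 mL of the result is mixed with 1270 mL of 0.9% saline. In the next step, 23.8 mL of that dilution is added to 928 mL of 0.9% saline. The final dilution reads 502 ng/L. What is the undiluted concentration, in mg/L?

Overall dilution factor = 2.998 × 50.05 × 12 × 19.96 × 39.99 = 1.44 × 10⁶.
Original = 502 ng/L × 1.44 × 10⁶ = 7.21 × 10⁸ ng/L = 721 mg/L.

721 mg/L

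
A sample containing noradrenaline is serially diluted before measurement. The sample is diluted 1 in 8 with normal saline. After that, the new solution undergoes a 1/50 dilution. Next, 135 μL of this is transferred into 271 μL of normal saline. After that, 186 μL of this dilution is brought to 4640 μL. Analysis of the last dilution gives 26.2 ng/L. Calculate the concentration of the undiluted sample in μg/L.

Overall dilution factor = 8 × 50 × 3.007 × 24.95 = 3.00 × 10⁴.
Original = 26.2 ng/L × 3.00 × 10⁴ = 7.86 × 10⁵ ng/L = 786 μg/L.

786 μg/L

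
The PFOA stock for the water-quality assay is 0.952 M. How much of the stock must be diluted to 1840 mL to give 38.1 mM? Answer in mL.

38.1 mM = 0.0381 M.
V₁ = C₂V₂/C₁ = 0.0381 × 1840 / 0.952 = 73.6 mL.

73.6 mL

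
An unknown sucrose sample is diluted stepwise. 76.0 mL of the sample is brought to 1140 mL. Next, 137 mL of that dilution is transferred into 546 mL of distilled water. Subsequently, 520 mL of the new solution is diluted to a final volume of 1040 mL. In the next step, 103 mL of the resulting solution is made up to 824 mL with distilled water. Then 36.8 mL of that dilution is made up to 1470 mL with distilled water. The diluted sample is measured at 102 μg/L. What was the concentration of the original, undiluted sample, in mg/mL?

4.88 mg/mL

Overall dilution factor = 15 × 4.985 × 2 × 8 × 39.95 = 4.78 × 10⁴.
Original = 102 μg/L × 4.78 × 10⁴ = 4.88 × 10⁶ μg/L = 4.88 mg/mL.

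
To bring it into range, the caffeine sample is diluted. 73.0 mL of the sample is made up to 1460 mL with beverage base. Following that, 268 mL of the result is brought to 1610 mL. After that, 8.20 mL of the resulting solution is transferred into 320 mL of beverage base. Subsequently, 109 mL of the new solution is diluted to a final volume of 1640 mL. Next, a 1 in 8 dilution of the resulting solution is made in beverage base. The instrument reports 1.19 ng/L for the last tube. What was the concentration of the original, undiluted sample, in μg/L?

Overall dilution factor = 20 × 6.007 × 40.02 × 15.05 × 8 = 5.79 × 10⁵.
Original = 1.19 ng/L × 5.79 × 10⁵ = 6.89 × 10⁵ ng/L = 689 μg/L.

689 μg/L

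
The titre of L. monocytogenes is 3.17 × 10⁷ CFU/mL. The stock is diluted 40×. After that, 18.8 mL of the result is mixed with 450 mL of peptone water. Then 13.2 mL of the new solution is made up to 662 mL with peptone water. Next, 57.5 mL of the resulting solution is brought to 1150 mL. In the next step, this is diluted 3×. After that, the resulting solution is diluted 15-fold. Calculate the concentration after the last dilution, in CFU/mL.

Overall dilution factor = 40 × 24.94 × 50.15 × 20 × 3 × 15 = 4.50 × 10⁷.
3.17 × 10⁷ CFU/mL / 4.50 × 10⁷ = 0.704 CFU/mL.

0.704 CFU/mL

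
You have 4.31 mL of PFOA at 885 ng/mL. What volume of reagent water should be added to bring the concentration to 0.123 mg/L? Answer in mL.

26.7 mL

0.123 mg/L = 123 ng/mL.
V₂ = C₁V₁/C₂ = 885 × 4.31 / 123 = 31.0 mL.
Diluent to add = V₂ − V₁ = 31.0 − 4.31 = 26.7 mL.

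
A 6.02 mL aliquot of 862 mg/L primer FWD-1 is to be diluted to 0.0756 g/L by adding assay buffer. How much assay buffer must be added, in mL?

0.0756 g/L = 75.6 mg/L.
V₂ = C₁V₁/C₂ = 862 × 6.02 / 75.6 = 68.6 mL.
Diluent to add = V₂ − V₁ = 68.6 − 6.02 = 62.6 mL.

62.6 mL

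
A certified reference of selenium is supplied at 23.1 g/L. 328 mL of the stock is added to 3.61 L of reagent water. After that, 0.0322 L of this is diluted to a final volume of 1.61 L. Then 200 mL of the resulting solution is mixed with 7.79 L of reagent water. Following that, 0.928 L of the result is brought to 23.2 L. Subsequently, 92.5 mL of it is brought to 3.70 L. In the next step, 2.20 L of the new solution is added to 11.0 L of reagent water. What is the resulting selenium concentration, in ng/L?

161 ng/L

Overall dilution factor = 12.01 × 50 × 39.95 × 25 × 40 × 6 = 1.44 × 10⁸.
23.1 g/L / 1.44 × 10⁸ = 1.61 × 10⁻⁷ g/L = 161 ng/L.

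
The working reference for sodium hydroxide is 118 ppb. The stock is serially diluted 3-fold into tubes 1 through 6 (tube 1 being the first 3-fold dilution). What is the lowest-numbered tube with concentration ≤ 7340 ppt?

tube 3

Tube n has concentration 118 ppb / 3ⁿ.
Need 3ⁿ ≥ 118 ppb / 7340 ppt = 16.1, so n ≥ 2.53.
First such tube: n = 3.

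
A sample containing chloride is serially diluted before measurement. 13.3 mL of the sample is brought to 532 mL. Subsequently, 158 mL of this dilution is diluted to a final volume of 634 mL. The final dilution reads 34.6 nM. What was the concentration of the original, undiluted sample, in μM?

5.55 μM

Overall dilution factor = 40 × 4.013 = 161.
Original = 34.6 nM × 161 = 5554 nM = 5.55 μM.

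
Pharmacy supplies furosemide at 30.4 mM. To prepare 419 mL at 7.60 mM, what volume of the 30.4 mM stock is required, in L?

0.105 L

V₁ = C₂V₂/C₁ = 7.60 × 419 / 30.4 = 105 mL = 0.105 L.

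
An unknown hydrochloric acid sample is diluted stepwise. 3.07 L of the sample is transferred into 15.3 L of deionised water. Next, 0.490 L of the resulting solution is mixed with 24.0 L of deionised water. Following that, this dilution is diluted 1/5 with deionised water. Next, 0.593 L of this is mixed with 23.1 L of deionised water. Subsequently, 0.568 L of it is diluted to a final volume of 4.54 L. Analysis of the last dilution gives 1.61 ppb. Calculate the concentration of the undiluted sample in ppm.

769 ppm

Overall dilution factor = 5.984 × 49.98 × 5 × 39.95 × 7.993 = 4.78 × 10⁵.
Original = 1.61 ppb × 4.78 × 10⁵ = 7.69 × 10⁵ ppb = 769 ppm.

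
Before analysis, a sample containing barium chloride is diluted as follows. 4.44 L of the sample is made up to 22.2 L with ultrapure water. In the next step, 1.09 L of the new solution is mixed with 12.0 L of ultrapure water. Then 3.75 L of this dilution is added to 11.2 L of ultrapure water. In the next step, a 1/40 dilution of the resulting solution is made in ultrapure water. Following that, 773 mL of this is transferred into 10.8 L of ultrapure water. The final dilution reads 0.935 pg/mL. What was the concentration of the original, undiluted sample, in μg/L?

134 μg/L

Overall dilution factor = 5 × 12.01 × 3.987 × 40 × 14.97 = 1.43 × 10⁵.
Original = 0.935 pg/mL × 1.43 × 10⁵ = 1.34 × 10⁵ pg/mL = 134 μg/L.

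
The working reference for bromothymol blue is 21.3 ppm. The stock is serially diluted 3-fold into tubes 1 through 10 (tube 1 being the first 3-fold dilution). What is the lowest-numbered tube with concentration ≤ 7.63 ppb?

tube 8

Tube n has concentration 21.3 ppm / 3ⁿ.
Need 3ⁿ ≥ 21.3 ppm / 7.63 ppb = 2792, so n ≥ 7.22.
First such tube: n = 8.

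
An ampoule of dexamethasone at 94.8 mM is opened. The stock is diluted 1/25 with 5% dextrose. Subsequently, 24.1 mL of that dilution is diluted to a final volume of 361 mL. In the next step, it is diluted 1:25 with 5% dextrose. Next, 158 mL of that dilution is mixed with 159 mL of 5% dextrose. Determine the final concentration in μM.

Overall dilution factor = 25 × 14.98 × 25 × 2.006 = 1.88 × 10⁴.
94.8 mM / 1.88 × 10⁴ = 5.05 × 10⁻³ mM = 5.05 μM.

5.05 μM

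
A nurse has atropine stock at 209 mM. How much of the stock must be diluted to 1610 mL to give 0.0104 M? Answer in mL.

80.1 mL

0.0104 M = 10.4 mM.
V₁ = C₂V₂/C₁ = 10.4 × 1610 / 209 = 80.1 mL.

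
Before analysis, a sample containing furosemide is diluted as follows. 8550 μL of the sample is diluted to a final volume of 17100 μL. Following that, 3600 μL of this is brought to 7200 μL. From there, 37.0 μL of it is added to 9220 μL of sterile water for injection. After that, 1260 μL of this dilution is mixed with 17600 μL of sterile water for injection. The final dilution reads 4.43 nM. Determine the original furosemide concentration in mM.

Overall dilution factor = 2 × 2 × 250.2 × 14.97 = 1.50 × 10⁴.
Original = 4.43 nM × 1.50 × 10⁴ = 6.64 × 10⁴ nM = 0.0664 mM.

0.0664 mM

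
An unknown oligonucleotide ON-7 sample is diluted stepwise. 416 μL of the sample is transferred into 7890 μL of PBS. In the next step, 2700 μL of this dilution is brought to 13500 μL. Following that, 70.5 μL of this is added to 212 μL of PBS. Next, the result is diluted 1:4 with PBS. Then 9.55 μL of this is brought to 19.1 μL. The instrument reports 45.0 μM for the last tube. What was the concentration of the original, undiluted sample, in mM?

144 mM

Overall dilution factor = 19.97 × 5 × 4.007 × 4 × 2 = 3200.
Original = 45.0 μM × 3200 = 1.44 × 10⁵ μM = 144 mM.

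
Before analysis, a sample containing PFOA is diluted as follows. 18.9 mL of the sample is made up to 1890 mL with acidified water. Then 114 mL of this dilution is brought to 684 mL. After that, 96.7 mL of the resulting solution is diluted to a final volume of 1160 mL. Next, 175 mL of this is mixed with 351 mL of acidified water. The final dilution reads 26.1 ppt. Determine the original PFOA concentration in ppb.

Overall dilution factor = 100 × 6 × 12.00 × 3.006 = 2.16 × 10⁴.
Original = 26.1 ppt × 2.16 × 10⁴ = 5.65 × 10⁵ ppt = 565 ppb.

565 ppb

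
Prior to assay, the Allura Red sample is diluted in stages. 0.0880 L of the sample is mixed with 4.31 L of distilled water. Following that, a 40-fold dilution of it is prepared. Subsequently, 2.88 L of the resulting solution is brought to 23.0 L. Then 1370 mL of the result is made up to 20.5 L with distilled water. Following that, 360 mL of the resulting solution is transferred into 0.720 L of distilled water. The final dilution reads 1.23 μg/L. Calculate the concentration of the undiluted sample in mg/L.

882 mg/L

Overall dilution factor = 49.98 × 40 × 7.986 × 14.96 × 3 = 7.17 × 10⁵.
Original = 1.23 μg/L × 7.17 × 10⁵ = 8.82 × 10⁵ μg/L = 882 mg/L.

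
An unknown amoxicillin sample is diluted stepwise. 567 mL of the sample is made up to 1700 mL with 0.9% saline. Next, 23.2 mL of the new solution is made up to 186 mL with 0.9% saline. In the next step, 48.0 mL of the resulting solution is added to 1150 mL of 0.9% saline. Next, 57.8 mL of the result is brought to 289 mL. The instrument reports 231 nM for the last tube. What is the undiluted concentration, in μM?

Overall dilution factor = 2.998 × 8.017 × 24.96 × 5 = 3000.
Original = 231 nM × 3000 = 6.93 × 10⁵ nM = 693 μM.

693 μM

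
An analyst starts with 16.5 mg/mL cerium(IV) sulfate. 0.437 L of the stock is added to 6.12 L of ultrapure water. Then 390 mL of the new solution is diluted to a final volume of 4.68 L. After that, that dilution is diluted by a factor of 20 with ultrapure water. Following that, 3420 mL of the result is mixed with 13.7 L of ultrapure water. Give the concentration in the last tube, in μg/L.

Overall dilution factor = 15.00 × 12 × 20 × 5.006 = 1.80 × 10⁴.
16.5 mg/mL / 1.80 × 10⁴ = 9.15 × 10⁻⁴ mg/mL = 915 μg/L.

915 μg/L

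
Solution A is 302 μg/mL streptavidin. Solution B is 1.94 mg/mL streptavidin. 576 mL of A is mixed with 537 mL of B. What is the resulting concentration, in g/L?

1.09 g/L

C_B = 1.94 mg/mL = 1940 μg/mL.
C_mix = (C_A·V_A + C_B·V_B)/(V_A + V_B) = (302×576 + 1940×537) / 1113 = 1092 μg/mL = 1.09 g/L.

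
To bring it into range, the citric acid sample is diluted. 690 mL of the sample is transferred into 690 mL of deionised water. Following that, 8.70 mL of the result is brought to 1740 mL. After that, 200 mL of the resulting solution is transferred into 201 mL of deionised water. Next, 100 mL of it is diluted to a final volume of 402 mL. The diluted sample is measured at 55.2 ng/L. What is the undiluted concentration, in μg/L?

178 μg/L

Overall dilution factor = 2 × 200 × 2.005 × 4.020 = 3224.
Original = 55.2 ng/L × 3224 = 1.78 × 10⁵ ng/L = 178 μg/L.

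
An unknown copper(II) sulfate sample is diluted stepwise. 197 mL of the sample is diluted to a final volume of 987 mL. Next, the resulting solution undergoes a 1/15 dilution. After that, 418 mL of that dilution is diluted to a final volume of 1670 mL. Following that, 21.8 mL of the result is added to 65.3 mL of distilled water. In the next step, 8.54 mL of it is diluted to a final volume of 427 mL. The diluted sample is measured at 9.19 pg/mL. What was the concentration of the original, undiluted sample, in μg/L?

Overall dilution factor = 5.010 × 15 × 3.995 × 3.995 × 50 = 6.00 × 10⁴.
Original = 9.19 pg/mL × 6.00 × 10⁴ = 5.51 × 10⁵ pg/mL = 551 μg/L.

551 μg/L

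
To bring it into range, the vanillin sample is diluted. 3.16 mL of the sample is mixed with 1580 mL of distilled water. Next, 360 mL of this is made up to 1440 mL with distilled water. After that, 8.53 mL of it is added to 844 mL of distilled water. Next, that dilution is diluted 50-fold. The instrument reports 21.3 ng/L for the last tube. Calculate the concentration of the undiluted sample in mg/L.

Overall dilution factor = 501 × 4 × 99.94 × 50 = 1.00 × 10⁷.
Original = 21.3 ng/L × 1.00 × 10⁷ = 2.13 × 10⁸ ng/L = 213 mg/L.

213 mg/L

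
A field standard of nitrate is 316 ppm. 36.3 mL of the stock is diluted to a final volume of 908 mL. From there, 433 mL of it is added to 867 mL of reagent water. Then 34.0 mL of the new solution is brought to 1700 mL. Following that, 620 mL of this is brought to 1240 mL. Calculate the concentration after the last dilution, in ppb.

42.1 ppb

Overall dilution factor = 25.01 × 3.002 × 50 × 2 = 7510.
316 ppm / 7510 = 0.0421 ppm = 42.1 ppb.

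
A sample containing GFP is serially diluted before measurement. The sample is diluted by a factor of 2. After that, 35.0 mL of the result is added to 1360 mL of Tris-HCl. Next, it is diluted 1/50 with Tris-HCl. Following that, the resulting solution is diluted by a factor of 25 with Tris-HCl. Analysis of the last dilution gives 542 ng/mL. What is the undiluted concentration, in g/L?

Overall dilution factor = 2 × 39.86 × 50 × 25 = 9.96 × 10⁴.
Original = 542 ng/mL × 9.96 × 10⁴ = 5.40 × 10⁷ ng/mL = 54.0 g/L.

54.0 g/L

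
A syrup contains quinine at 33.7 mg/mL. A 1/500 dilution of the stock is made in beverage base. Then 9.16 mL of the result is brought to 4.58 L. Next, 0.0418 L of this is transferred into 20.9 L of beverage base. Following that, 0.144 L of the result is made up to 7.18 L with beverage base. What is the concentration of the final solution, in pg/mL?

5.40 pg/mL

Overall dilution factor = 500 × 500 × 501 × 49.86 = 6.25 × 10⁹.
33.7 mg/mL / 6.25 × 10⁹ = 5.40 × 10⁻⁹ mg/mL = 5.40 pg/mL.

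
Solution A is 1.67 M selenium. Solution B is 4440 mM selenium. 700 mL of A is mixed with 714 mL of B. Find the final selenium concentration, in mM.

C_B = 4440 mM = 4.44 M.
C_mix = (C_A·V_A + C_B·V_B)/(V_A + V_B) = (1.67×700 + 4.44×714) / 1414 = 3.07 M = 3070 mM.

3070 mM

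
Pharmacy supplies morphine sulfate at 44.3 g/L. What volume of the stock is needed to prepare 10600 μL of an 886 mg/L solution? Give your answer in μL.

212 μL

886 mg/L = 0.886 g/L.
V₁ = C₂V₂/C₁ = 0.886 × 10600 / 44.3 = 212 μL.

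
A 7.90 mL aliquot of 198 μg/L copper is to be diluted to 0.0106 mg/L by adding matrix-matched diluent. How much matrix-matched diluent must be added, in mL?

140 mL

0.0106 mg/L = 10.6 μg/L.
V₂ = C₁V₁/C₂ = 198 × 7.90 / 10.6 = 148 mL.
Diluent to add = V₂ − V₁ = 148 − 7.90 = 140 mL.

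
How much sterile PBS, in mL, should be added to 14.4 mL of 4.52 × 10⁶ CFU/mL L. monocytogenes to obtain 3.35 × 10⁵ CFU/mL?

180 mL

V₂ = C₁V₁/C₂ = 4.52 × 10⁶ × 14.4 / 3.35 × 10⁵ = 194 mL.
Diluent to add = V₂ − V₁ = 194 − 14.4 = 180 mL.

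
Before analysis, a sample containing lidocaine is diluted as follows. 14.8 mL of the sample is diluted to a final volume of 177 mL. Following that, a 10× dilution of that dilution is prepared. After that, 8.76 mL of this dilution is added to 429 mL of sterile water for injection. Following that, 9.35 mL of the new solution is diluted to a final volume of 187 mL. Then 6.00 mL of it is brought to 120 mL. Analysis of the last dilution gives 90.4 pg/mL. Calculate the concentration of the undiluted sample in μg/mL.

Overall dilution factor = 11.96 × 10 × 49.97 × 20 × 20 = 2.39 × 10⁶.
Original = 90.4 pg/mL × 2.39 × 10⁶ = 2.16 × 10⁸ pg/mL = 216 μg/mL.

216 μg/mL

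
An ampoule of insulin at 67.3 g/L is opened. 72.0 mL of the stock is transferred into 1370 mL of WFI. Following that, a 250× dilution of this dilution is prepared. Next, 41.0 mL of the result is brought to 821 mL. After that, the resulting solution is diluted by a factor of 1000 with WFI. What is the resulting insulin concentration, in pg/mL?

671 pg/mL

Overall dilution factor = 20.03 × 250 × 20.02 × 1000 = 1.00 × 10⁸.
67.3 g/L / 1.00 × 10⁸ = 6.71 × 10⁻⁷ g/L = 671 pg/mL.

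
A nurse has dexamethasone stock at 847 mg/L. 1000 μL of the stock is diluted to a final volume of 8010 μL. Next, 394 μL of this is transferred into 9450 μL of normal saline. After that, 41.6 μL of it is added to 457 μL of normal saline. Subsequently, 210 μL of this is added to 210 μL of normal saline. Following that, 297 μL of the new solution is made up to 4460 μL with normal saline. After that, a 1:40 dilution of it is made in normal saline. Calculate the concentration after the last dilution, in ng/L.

Overall dilution factor = 8.010 × 24.98 × 11.99 × 2 × 15.02 × 40 = 2.88 × 10⁶.
847 mg/L / 2.88 × 10⁶ = 2.94 × 10⁻⁴ mg/L = 294 ng/L.

294 ng/L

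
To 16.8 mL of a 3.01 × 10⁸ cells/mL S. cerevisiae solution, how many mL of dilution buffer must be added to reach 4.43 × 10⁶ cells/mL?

1120 mL

V₂ = C₁V₁/C₂ = 3.01 × 10⁸ × 16.8 / 4.43 × 10⁶ = 1141 mL.
Diluent to add = V₂ − V₁ = 1141 − 16.8 = 1120 mL.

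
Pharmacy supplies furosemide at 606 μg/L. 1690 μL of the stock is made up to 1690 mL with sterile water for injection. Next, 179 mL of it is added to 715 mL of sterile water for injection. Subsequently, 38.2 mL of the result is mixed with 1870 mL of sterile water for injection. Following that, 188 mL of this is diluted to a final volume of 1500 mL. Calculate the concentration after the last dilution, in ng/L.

Overall dilution factor = 1000 × 4.994 × 49.95 × 7.979 = 1.99 × 10⁶.
606 μg/L / 1.99 × 10⁶ = 3.04 × 10⁻⁴ μg/L = 0.304 ng/L.

0.304 ng/L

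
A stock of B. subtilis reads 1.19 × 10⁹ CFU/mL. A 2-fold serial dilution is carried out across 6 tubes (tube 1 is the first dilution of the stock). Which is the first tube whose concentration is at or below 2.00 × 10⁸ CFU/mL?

Tube n has concentration 1.19 × 10⁹ CFU/mL / 2ⁿ.
Need 2ⁿ ≥ 1.19 × 10⁹ CFU/mL / 2.00 × 10⁸ CFU/mL = 5.95, so n ≥ 2.57.
First such tube: n = 3.

tube 3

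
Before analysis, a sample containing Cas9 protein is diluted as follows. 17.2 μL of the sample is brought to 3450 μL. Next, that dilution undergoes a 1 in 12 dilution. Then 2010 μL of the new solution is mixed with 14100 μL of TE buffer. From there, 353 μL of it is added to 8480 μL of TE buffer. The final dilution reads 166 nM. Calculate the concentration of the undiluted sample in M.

0.0801 M

Overall dilution factor = 200.6 × 12 × 8.015 × 25.02 = 4.83 × 10⁵.
Original = 166 nM × 4.83 × 10⁵ = 8.01 × 10⁷ nM = 0.0801 M.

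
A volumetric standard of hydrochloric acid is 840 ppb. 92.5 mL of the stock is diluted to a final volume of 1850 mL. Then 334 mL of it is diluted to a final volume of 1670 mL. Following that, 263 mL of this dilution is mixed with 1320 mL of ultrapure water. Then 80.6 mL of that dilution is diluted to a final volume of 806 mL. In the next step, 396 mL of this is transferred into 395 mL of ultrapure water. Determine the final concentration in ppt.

Overall dilution factor = 20 × 5 × 6.019 × 10 × 1.997 = 1.20 × 10⁴.
840 ppb / 1.20 × 10⁴ = 0.0699 ppb = 69.9 ppt.

69.9 ppt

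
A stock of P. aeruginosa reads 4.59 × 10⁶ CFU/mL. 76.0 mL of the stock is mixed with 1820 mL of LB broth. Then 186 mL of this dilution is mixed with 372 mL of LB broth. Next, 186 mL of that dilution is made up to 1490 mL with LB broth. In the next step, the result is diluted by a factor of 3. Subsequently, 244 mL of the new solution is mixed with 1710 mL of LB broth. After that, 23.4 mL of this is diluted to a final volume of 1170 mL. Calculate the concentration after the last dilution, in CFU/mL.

6.37 CFU/mL

Overall dilution factor = 24.95 × 3 × 8.011 × 3 × 8.008 × 50 = 7.20 × 10⁵.
4.59 × 10⁶ CFU/mL / 7.20 × 10⁵ = 6.37 CFU/mL.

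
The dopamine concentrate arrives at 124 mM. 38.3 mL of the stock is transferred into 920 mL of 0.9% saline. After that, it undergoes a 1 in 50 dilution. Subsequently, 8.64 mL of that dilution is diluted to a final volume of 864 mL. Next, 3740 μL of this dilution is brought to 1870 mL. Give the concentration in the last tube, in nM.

Overall dilution factor = 25.02 × 50 × 100 × 500 = 6.26 × 10⁷.
124 mM / 6.26 × 10⁷ = 1.98 × 10⁻⁶ mM = 1.98 nM.

1.98 nM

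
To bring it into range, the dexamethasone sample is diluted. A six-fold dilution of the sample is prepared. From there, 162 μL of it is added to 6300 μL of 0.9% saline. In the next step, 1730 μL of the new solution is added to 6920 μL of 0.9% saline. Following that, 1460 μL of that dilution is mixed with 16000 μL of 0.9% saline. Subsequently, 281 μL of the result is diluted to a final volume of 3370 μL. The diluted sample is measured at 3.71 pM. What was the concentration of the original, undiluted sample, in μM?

Overall dilution factor = 6 × 39.89 × 5 × 11.96 × 11.99 = 1.72 × 10⁵.
Original = 3.71 pM × 1.72 × 10⁵ = 6.37 × 10⁵ pM = 0.637 μM.

0.637 μM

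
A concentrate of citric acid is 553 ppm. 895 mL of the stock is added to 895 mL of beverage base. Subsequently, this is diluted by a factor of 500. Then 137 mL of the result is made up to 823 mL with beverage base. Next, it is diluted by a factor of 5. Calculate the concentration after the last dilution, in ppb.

Overall dilution factor = 2 × 500 × 6.007 × 5 = 3.00 × 10⁴.
553 ppm / 3.00 × 10⁴ = 0.0184 ppm = 18.4 ppb.

18.4 ppb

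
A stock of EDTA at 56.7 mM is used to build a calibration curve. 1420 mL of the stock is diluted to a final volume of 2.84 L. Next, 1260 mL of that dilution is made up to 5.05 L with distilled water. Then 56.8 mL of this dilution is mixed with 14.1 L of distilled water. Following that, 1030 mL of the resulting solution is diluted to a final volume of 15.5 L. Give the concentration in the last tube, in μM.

1.89 μM

Overall dilution factor = 2 × 4.008 × 249.2 × 15.05 = 3.01 × 10⁴.
56.7 mM / 3.01 × 10⁴ = 1.89 × 10⁻³ mM = 1.89 μM.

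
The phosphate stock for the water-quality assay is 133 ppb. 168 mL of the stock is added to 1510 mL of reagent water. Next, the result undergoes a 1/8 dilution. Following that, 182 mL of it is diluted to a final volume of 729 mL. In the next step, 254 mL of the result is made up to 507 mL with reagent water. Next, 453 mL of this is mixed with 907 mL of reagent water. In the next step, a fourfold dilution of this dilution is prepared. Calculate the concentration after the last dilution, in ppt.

Overall dilution factor = 9.988 × 8 × 4.005 × 1.996 × 3.002 × 4 = 7672.
133 ppb / 7672 = 0.0173 ppb = 17.3 ppt.

17.3 ppt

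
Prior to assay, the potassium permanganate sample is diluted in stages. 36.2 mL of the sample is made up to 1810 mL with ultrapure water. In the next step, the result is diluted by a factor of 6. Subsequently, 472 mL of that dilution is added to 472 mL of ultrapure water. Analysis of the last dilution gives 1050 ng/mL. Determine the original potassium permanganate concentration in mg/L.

630 mg/L

Overall dilution factor = 50 × 6 × 2 = 600.
Original = 1050 ng/mL × 600 = 6.30 × 10⁵ ng/mL = 630 mg/L.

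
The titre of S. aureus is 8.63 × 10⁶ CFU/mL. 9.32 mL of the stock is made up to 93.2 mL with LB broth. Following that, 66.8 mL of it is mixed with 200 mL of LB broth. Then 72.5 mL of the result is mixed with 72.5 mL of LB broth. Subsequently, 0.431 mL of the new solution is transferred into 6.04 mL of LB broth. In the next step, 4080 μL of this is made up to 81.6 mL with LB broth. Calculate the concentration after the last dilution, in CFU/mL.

360 CFU/mL

Overall dilution factor = 10 × 3.994 × 2 × 15.01 × 20 = 2.40 × 10⁴.
8.63 × 10⁶ CFU/mL / 2.40 × 10⁴ = 360 CFU/mL.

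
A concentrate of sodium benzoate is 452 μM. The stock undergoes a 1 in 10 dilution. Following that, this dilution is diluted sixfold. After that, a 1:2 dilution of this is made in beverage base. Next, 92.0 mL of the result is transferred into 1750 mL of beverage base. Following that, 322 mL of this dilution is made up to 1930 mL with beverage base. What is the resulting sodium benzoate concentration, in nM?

31.4 nM

Overall dilution factor = 10 × 6 × 2 × 20.02 × 5.994 = 1.44 × 10⁴.
452 μM / 1.44 × 10⁴ = 0.0314 μM = 31.4 nM.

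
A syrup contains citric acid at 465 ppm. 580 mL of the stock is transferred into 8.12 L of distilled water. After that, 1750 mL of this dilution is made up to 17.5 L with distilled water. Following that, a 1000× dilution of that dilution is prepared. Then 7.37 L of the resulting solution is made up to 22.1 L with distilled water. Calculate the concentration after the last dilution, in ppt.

Overall dilution factor = 15 × 10 × 1000 × 2.999 = 4.50 × 10⁵.
465 ppm / 4.50 × 10⁵ = 1.03 × 10⁻³ ppm = 1030 ppt.

1030 ppt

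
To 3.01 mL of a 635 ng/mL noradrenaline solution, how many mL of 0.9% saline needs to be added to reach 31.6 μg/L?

31.6 μg/L = 31.6 ng/mL.
V₂ = C₁V₁/C₂ = 635 × 3.01 / 31.6 = 60.5 mL.
Diluent to add = V₂ − V₁ = 60.5 − 3.01 = 57.5 mL.

57.5 mL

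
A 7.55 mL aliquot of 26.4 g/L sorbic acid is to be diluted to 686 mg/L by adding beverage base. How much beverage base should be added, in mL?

283 mL

686 mg/L = 0.686 g/L.
V₂ = C₁V₁/C₂ = 26.4 × 7.55 / 0.686 = 291 mL.
Diluent to add = V₂ − V₁ = 291 − 7.55 = 283 mL.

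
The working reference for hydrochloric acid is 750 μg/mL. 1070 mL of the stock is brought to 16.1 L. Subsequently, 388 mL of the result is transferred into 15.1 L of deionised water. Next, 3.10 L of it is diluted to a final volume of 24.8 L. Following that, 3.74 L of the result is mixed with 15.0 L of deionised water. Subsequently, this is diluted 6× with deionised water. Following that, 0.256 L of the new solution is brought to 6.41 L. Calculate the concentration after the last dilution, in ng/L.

Overall dilution factor = 15.05 × 39.92 × 8 × 5.011 × 6 × 25.04 = 3.62 × 10⁶.
750 μg/mL / 3.62 × 10⁶ = 2.07 × 10⁻⁴ μg/mL = 207 ng/L.

207 ng/L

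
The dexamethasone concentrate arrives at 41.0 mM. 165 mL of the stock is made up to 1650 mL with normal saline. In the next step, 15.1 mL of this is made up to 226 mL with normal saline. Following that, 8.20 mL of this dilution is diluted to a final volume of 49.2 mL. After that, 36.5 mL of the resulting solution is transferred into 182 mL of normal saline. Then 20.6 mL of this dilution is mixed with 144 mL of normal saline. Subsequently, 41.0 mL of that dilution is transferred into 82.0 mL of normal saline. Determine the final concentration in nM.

Overall dilution factor = 10 × 14.97 × 6 × 5.986 × 7.990 × 3 = 1.29 × 10⁵.
41.0 mM / 1.29 × 10⁵ = 3.18 × 10⁻⁴ mM = 318 nM.

318 nM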